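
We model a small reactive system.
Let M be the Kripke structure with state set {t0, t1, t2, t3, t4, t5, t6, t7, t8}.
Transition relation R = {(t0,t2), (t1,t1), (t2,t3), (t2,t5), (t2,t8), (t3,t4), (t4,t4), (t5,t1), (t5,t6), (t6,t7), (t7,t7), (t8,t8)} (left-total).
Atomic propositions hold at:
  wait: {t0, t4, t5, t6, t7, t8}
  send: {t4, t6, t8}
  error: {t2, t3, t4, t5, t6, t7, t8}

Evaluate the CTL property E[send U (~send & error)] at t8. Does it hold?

No

Sat(~send) = {t0, t1, t2, t3, t5, t7}
Sat(~send & error) = {t2, t3, t5, t7}
E[send U (~send & error)]: least fixpoint, start Z0 = Sat((~send & error)) = {t2, t3, t5, t7}, add states in Sat(send) with some successor in Z. Z1 = {t2, t3, t5, t6, t7}; fixed.
Sat(E[send U (~send & error)]) = {t2, t3, t5, t6, t7}
t8 ∉ Sat(E[send U (~send & error)]) = {t2, t3, t5, t6, t7}, so the formula does not hold at t8.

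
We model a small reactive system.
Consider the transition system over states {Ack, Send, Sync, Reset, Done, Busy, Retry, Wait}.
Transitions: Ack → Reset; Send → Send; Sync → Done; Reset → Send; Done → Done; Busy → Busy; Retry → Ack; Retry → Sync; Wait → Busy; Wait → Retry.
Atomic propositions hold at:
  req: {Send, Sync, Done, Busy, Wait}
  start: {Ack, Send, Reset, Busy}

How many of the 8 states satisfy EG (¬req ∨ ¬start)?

Sat(¬req) = {Ack, Reset, Retry}
Sat(¬start) = {Sync, Done, Retry, Wait}
Sat(¬req ∨ ¬start) = {Ack, Sync, Reset, Done, Retry, Wait}
EG (¬req ∨ ¬start): greatest fixpoint, start Z0 = {Ack, Sync, Reset, Done, Retry, Wait}, keep only states in Sat with some successor in Z. Z1 = {Ack, Sync, Done, Retry, Wait}; Z2 = {Sync, Done, Retry, Wait}; fixed.
Sat(EG (¬req ∨ ¬start)) = {Sync, Done, Retry, Wait}
|Sat(EG (¬req ∨ ¬start))| = |{Sync, Done, Retry, Wait}| = 4.

4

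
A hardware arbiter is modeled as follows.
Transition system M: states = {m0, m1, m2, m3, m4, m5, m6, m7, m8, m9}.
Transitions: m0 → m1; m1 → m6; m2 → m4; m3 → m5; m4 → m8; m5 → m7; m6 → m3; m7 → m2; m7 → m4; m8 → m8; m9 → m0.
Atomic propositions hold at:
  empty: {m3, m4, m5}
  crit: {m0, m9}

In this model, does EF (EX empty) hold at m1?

Sat(EX empty) = {s : some successor in {m3, m4, m5}} = {m2, m3, m6, m7}
EF (EX empty): least fixpoint, start Z0 = {m2, m3, m6, m7}, add states with some successor in Z. Z1 = {m1, m2, m3, m5, m6, m7}; Z2 = {m0, m1, m2, m3, m5, m6, m7}; Z3 = {m0, m1, m2, m3, m5, m6, m7, m9}; fixed.
Sat(EF (EX empty)) = {m0, m1, m2, m3, m5, m6, m7, m9}
m1 ∈ Sat(EF (EX empty)) = {m0, m1, m2, m3, m5, m6, m7, m9}, so the formula holds at m1.

Yes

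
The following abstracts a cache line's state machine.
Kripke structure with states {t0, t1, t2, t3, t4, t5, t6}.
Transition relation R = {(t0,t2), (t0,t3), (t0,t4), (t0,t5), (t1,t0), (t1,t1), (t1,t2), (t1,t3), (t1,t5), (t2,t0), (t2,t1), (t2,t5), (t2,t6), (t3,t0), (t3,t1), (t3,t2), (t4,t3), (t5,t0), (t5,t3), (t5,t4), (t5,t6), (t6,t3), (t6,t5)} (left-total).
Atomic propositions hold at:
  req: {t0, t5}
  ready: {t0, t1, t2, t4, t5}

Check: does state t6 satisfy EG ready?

EG ready: greatest fixpoint, start Z0 = {t0, t1, t2, t4, t5}, keep only states in Sat with some successor in Z. Z1 = {t0, t1, t2, t5}; fixed.
Sat(EG ready) = {t0, t1, t2, t5}
t6 ∉ Sat(EG ready) = {t0, t1, t2, t5}, so the formula does not hold at t6.

No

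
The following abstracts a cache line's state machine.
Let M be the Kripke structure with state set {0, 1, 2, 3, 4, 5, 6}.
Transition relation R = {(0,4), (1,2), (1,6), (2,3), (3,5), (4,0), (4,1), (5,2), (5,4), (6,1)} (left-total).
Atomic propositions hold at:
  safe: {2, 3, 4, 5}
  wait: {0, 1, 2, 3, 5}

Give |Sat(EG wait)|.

4

EG wait: greatest fixpoint, start Z0 = {0, 1, 2, 3, 5}, keep only states in Sat with some successor in Z. Z1 = {1, 2, 3, 5}; fixed.
Sat(EG wait) = {1, 2, 3, 5}
|Sat(EG wait)| = |{1, 2, 3, 5}| = 4.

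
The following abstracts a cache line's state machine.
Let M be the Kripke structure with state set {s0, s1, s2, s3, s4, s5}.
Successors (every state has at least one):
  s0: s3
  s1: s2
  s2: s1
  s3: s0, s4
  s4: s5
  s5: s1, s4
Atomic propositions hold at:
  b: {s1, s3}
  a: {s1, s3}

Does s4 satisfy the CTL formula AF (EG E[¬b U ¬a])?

Yes

Sat(¬b) = {s0, s2, s4, s5}
Sat(¬a) = {s0, s2, s4, s5}
E[¬b U ¬a]: least fixpoint, start Z0 = Sat(¬a) = {s0, s2, s4, s5}, add states in Sat(¬b) with some successor in Z. Already a fixed point.
Sat(E[¬b U ¬a]) = {s0, s2, s4, s5}
EG E[¬b U ¬a]: greatest fixpoint, start Z0 = {s0, s2, s4, s5}, keep only states in Sat with some successor in Z. Z1 = {s4, s5}; fixed.
Sat(EG E[¬b U ¬a]) = {s4, s5}
AF (EG E[¬b U ¬a]): least fixpoint, start Z0 = {s4, s5}, add states with every successor in Z. Already a fixed point.
Sat(AF (EG E[¬b U ¬a])) = {s4, s5}
s4 ∈ Sat(AF (EG E[¬b U ¬a])) = {s4, s5}, so the formula holds at s4.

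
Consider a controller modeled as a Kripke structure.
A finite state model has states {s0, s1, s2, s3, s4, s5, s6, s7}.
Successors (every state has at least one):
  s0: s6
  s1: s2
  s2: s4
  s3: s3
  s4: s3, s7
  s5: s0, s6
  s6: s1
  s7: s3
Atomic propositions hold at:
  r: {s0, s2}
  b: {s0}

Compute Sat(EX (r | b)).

{s1, s5}

Sat(r | b) = {s0, s2}
Sat(EX (r | b)) = {s : some successor in {s0, s2}} = {s1, s5}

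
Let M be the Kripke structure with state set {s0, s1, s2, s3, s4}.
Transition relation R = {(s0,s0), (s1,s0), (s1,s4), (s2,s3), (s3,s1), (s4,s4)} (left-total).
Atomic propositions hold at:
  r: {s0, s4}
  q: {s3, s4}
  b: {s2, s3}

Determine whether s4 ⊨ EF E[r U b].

No

E[r U b]: least fixpoint, start Z0 = Sat(b) = {s2, s3}, add states in Sat(r) with some successor in Z. Already a fixed point.
Sat(E[r U b]) = {s2, s3}
EF E[r U b]: least fixpoint, start Z0 = {s2, s3}, add states with some successor in Z. Already a fixed point.
Sat(EF E[r U b]) = {s2, s3}
s4 ∉ Sat(EF E[r U b]) = {s2, s3}, so the formula does not hold at s4.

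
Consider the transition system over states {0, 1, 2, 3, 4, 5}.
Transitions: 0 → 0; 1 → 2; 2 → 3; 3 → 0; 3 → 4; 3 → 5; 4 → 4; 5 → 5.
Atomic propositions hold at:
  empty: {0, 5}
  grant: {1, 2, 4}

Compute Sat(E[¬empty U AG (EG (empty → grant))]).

{1, 2, 3, 4}

Sat(¬empty) = {1, 2, 3, 4}
Sat(empty → grant) = {1, 2, 3, 4}
EG (empty → grant): greatest fixpoint, start Z0 = {1, 2, 3, 4}, keep only states in Sat with some successor in Z. Already a fixed point.
Sat(EG (empty → grant)) = {1, 2, 3, 4}
AG (EG (empty → grant)): greatest fixpoint, start Z0 = {1, 2, 3, 4}, keep only states in Sat with every successor in Z. Z1 = {1, 2, 4}; Z2 = {1, 4}; Z3 = {4}; fixed.
Sat(AG (EG (empty → grant))) = {4}
E[¬empty U AG (EG (empty → grant))]: least fixpoint, start Z0 = Sat(AG (EG (empty → grant))) = {4}, add states in Sat(¬empty) with some successor in Z. Z1 = {3, 4}; Z2 = {2, 3, 4}; Z3 = {1, 2, 3, 4}; fixed.
Sat(E[¬empty U AG (EG (empty → grant))]) = {1, 2, 3, 4}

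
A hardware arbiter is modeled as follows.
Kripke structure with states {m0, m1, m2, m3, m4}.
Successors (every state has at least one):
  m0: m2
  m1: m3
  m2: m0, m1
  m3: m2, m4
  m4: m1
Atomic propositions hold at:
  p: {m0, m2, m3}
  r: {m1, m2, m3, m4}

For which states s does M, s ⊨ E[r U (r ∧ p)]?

Sat(r ∧ p) = {m2, m3}
E[r U (r ∧ p)]: least fixpoint, start Z0 = Sat((r ∧ p)) = {m2, m3}, add states in Sat(r) with some successor in Z. Z1 = {m1, m2, m3}; Z2 = {m1, m2, m3, m4}; fixed.
Sat(E[r U (r ∧ p)]) = {m1, m2, m3, m4}

{m1, m2, m3, m4}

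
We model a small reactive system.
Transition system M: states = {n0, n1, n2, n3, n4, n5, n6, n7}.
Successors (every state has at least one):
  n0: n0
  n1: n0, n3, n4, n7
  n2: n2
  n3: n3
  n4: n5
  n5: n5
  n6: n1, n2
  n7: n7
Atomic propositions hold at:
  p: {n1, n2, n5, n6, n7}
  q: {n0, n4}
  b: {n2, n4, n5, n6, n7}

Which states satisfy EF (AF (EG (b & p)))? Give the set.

Sat(b & p) = {n2, n5, n6, n7}
EG (b & p): greatest fixpoint, start Z0 = {n2, n5, n6, n7}, keep only states in Sat with some successor in Z. Already a fixed point.
Sat(EG (b & p)) = {n2, n5, n6, n7}
AF (EG (b & p)): least fixpoint, start Z0 = {n2, n5, n6, n7}, add states with every successor in Z. Z1 = {n2, n4, n5, n6, n7}; fixed.
Sat(AF (EG (b & p))) = {n2, n4, n5, n6, n7}
EF (AF (EG (b & p))): least fixpoint, start Z0 = {n2, n4, n5, n6, n7}, add states with some successor in Z. Z1 = {n1, n2, n4, n5, n6, n7}; fixed.
Sat(EF (AF (EG (b & p)))) = {n1, n2, n4, n5, n6, n7}

{n1, n2, n4, n5, n6, n7}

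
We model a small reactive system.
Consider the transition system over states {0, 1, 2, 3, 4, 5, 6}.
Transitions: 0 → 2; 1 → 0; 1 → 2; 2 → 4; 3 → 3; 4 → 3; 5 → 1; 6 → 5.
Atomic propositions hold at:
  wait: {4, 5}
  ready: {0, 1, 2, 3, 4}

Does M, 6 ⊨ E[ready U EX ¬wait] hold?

Sat(¬wait) = {0, 1, 2, 3, 6}
Sat(EX ¬wait) = {s : some successor in {0, 1, 2, 3, 6}} = {0, 1, 3, 4, 5}
E[ready U EX ¬wait]: least fixpoint, start Z0 = Sat(EX ¬wait) = {0, 1, 3, 4, 5}, add states in Sat(ready) with some successor in Z. Z1 = {0, 1, 2, 3, 4, 5}; fixed.
Sat(E[ready U EX ¬wait]) = {0, 1, 2, 3, 4, 5}
6 ∉ Sat(E[ready U EX ¬wait]) = {0, 1, 2, 3, 4, 5}, so the formula does not hold at 6.

No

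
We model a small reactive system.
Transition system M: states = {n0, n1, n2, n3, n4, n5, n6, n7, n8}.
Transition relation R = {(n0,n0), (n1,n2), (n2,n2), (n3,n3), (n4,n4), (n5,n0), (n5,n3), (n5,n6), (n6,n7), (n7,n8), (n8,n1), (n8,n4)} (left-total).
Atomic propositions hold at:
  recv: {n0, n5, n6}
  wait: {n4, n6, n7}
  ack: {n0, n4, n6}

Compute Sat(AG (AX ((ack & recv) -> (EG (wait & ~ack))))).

Sat(ack & recv) = {n0, n6}
Sat(~ack) = {n1, n2, n3, n5, n7, n8}
Sat(wait & ~ack) = {n7}
EG (wait & ~ack): greatest fixpoint, start Z0 = {n7}, keep only states in Sat with some successor in Z. Z1 = ∅; fixed.
Sat(EG (wait & ~ack)) = ∅
Sat((ack & recv) -> (EG (wait & ~ack))) = {n1, n2, n3, n4, n5, n7, n8}
Sat(AX ((ack & recv) -> (EG (wait & ~ack)))) = {s : every successor in {n1, n2, n3, n4, n5, n7, n8}} = {n1, n2, n3, n4, n6, n7, n8}
AG (AX ((ack & recv) -> (EG (wait & ~ack)))): greatest fixpoint, start Z0 = {n1, n2, n3, n4, n6, n7, n8}, keep only states in Sat with every successor in Z. Already a fixed point.
Sat(AG (AX ((ack & recv) -> (EG (wait & ~ack))))) = {n1, n2, n3, n4, n6, n7, n8}

{n1, n2, n3, n4, n6, n7, n8}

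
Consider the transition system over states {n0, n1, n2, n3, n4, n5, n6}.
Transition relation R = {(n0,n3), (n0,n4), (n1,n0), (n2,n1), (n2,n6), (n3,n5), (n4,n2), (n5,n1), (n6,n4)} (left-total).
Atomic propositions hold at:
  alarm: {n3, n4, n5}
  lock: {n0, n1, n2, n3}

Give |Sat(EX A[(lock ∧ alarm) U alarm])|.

3

Sat(lock ∧ alarm) = {n3}
A[(lock ∧ alarm) U alarm]: least fixpoint, start Z0 = Sat(alarm) = {n3, n4, n5}, add states in Sat(lock ∧ alarm) with every successor in Z. Already a fixed point.
Sat(A[(lock ∧ alarm) U alarm]) = {n3, n4, n5}
Sat(EX A[(lock ∧ alarm) U alarm]) = {s : some successor in {n3, n4, n5}} = {n0, n3, n6}
|Sat(EX A[(lock ∧ alarm) U alarm])| = |{n0, n3, n6}| = 3.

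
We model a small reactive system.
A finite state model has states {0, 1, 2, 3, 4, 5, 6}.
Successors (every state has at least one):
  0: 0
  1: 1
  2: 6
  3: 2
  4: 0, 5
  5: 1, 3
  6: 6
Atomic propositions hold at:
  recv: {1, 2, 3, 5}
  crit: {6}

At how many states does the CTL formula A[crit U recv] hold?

4

A[crit U recv]: least fixpoint, start Z0 = Sat(recv) = {1, 2, 3, 5}, add states in Sat(crit) with every successor in Z. Already a fixed point.
Sat(A[crit U recv]) = {1, 2, 3, 5}
|Sat(A[crit U recv])| = |{1, 2, 3, 5}| = 4.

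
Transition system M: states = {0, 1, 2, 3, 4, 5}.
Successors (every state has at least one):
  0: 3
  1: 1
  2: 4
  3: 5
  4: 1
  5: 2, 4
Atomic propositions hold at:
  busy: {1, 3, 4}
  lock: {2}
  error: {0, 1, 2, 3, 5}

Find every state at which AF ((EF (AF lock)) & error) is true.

AF lock: least fixpoint, start Z0 = {2}, add states with every successor in Z. Already a fixed point.
Sat(AF lock) = {2}
EF (AF lock): least fixpoint, start Z0 = {2}, add states with some successor in Z. Z1 = {2, 5}; Z2 = {2, 3, 5}; Z3 = {0, 2, 3, 5}; fixed.
Sat(EF (AF lock)) = {0, 2, 3, 5}
Sat((EF (AF lock)) & error) = {0, 2, 3, 5}
AF ((EF (AF lock)) & error): least fixpoint, start Z0 = {0, 2, 3, 5}, add states with every successor in Z. Already a fixed point.
Sat(AF ((EF (AF lock)) & error)) = {0, 2, 3, 5}

{0, 2, 3, 5}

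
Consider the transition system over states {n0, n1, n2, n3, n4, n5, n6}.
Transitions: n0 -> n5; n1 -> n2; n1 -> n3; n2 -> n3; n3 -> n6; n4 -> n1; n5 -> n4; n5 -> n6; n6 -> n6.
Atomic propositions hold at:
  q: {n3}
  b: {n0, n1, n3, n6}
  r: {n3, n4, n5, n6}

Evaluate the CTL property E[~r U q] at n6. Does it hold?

No

Sat(~r) = {n0, n1, n2}
E[~r U q]: least fixpoint, start Z0 = Sat(q) = {n3}, add states in Sat(~r) with some successor in Z. Z1 = {n1, n2, n3}; fixed.
Sat(E[~r U q]) = {n1, n2, n3}
n6 ∉ Sat(E[~r U q]) = {n1, n2, n3}, so the formula does not hold at n6.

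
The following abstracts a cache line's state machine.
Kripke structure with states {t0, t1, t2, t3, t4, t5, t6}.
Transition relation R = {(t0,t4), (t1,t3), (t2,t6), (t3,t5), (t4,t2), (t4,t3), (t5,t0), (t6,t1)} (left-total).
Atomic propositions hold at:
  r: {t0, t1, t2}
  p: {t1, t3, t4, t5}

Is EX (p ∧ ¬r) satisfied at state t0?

Yes

Sat(¬r) = {t3, t4, t5, t6}
Sat(p ∧ ¬r) = {t3, t4, t5}
Sat(EX (p ∧ ¬r)) = {s : some successor in {t3, t4, t5}} = {t0, t1, t3, t4}
t0 ∈ Sat(EX (p ∧ ¬r)) = {t0, t1, t3, t4}, so the formula holds at t0.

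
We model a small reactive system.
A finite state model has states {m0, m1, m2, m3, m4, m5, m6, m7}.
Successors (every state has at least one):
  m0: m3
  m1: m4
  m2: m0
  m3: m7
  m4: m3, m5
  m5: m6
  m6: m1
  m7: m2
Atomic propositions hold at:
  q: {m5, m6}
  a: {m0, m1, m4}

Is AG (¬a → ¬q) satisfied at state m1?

Sat(¬a) = {m2, m3, m5, m6, m7}
Sat(¬q) = {m0, m1, m2, m3, m4, m7}
Sat(¬a → ¬q) = {m0, m1, m2, m3, m4, m7}
AG (¬a → ¬q): greatest fixpoint, start Z0 = {m0, m1, m2, m3, m4, m7}, keep only states in Sat with every successor in Z. Z1 = {m0, m1, m2, m3, m7}; Z2 = {m0, m2, m3, m7}; fixed.
Sat(AG (¬a → ¬q)) = {m0, m2, m3, m7}
m1 ∉ Sat(AG (¬a → ¬q)) = {m0, m2, m3, m7}, so the formula does not hold at m1.

No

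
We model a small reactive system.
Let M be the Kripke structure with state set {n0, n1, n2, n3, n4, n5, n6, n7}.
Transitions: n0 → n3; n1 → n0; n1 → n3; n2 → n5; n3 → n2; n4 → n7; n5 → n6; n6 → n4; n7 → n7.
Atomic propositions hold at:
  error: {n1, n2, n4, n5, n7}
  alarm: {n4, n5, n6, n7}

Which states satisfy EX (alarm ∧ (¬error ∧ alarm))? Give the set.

Sat(¬error) = {n0, n3, n6}
Sat(¬error ∧ alarm) = {n6}
Sat(alarm ∧ (¬error ∧ alarm)) = {n6}
Sat(EX (alarm ∧ (¬error ∧ alarm))) = {s : some successor in {n6}} = {n5}

{n5}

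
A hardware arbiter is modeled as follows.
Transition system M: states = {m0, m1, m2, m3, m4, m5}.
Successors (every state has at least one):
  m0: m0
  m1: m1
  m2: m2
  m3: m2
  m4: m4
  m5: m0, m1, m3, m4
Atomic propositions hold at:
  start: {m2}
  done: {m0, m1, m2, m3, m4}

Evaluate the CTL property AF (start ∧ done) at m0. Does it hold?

No

Sat(start ∧ done) = {m2}
AF (start ∧ done): least fixpoint, start Z0 = {m2}, add states with every successor in Z. Z1 = {m2, m3}; fixed.
Sat(AF (start ∧ done)) = {m2, m3}
m0 ∉ Sat(AF (start ∧ done)) = {m2, m3}, so the formula does not hold at m0.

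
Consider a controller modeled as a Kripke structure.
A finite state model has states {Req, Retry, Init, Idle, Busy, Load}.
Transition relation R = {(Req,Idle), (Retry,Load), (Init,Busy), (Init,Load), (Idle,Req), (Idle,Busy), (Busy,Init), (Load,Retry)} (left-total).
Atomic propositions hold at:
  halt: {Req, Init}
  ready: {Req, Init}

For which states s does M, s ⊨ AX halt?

Sat(AX halt) = {s : every successor in {Req, Init}} = {Busy}

{Busy}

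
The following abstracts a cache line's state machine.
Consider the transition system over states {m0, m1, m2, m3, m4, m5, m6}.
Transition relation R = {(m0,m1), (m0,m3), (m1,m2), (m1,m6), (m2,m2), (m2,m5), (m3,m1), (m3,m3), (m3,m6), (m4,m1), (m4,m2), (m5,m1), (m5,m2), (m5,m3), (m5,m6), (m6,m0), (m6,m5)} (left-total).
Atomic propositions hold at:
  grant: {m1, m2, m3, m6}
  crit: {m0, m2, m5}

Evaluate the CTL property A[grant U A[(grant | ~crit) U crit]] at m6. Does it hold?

Sat(~crit) = {m1, m3, m4, m6}
Sat(grant | ~crit) = {m1, m2, m3, m4, m6}
A[(grant | ~crit) U crit]: least fixpoint, start Z0 = Sat(crit) = {m0, m2, m5}, add states in Sat(grant | ~crit) with every successor in Z. Z1 = {m0, m2, m5, m6}; Z2 = {m0, m1, m2, m5, m6}; Z3 = {m0, m1, m2, m4, m5, m6}; fixed.
Sat(A[(grant | ~crit) U crit]) = {m0, m1, m2, m4, m5, m6}
A[grant U A[(grant | ~crit) U crit]]: least fixpoint, start Z0 = Sat(A[(grant | ~crit) U crit]) = {m0, m1, m2, m4, m5, m6}, add states in Sat(grant) with every successor in Z. Already a fixed point.
Sat(A[grant U A[(grant | ~crit) U crit]]) = {m0, m1, m2, m4, m5, m6}
m6 ∈ Sat(A[grant U A[(grant | ~crit) U crit]]) = {m0, m1, m2, m4, m5, m6}, so the formula holds at m6.

Yes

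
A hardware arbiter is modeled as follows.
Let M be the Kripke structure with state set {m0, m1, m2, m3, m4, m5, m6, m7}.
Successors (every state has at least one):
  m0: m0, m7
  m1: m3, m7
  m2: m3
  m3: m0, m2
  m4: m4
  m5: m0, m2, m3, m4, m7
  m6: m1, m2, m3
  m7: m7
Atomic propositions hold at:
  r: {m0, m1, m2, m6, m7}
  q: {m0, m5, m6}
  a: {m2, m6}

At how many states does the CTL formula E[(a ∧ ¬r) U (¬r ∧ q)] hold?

1

Sat(¬r) = {m3, m4, m5}
Sat(a ∧ ¬r) = ∅
Sat(¬r ∧ q) = {m5}
E[(a ∧ ¬r) U (¬r ∧ q)]: least fixpoint, start Z0 = Sat((¬r ∧ q)) = {m5}, add states in Sat(a ∧ ¬r) with some successor in Z. Already a fixed point.
Sat(E[(a ∧ ¬r) U (¬r ∧ q)]) = {m5}
|Sat(E[(a ∧ ¬r) U (¬r ∧ q)])| = |{m5}| = 1.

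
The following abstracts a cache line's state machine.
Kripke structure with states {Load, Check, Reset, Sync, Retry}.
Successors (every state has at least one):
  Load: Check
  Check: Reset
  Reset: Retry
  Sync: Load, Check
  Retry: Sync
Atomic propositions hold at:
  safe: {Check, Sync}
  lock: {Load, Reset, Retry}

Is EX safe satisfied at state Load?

Sat(EX safe) = {s : some successor in {Check, Sync}} = {Load, Sync, Retry}
Load ∈ Sat(EX safe) = {Load, Sync, Retry}, so the formula holds at Load.

Yes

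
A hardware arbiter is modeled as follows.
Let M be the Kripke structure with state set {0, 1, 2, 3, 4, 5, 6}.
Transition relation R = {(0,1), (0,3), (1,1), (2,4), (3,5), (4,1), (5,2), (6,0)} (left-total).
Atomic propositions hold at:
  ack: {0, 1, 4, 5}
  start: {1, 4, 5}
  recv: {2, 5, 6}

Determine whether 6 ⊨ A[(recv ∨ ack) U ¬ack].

Sat(recv ∨ ack) = {0, 1, 2, 4, 5, 6}
Sat(¬ack) = {2, 3, 6}
A[(recv ∨ ack) U ¬ack]: least fixpoint, start Z0 = Sat(¬ack) = {2, 3, 6}, add states in Sat(recv ∨ ack) with every successor in Z. Z1 = {2, 3, 5, 6}; fixed.
Sat(A[(recv ∨ ack) U ¬ack]) = {2, 3, 5, 6}
6 ∈ Sat(A[(recv ∨ ack) U ¬ack]) = {2, 3, 5, 6}, so the formula holds at 6.

Yes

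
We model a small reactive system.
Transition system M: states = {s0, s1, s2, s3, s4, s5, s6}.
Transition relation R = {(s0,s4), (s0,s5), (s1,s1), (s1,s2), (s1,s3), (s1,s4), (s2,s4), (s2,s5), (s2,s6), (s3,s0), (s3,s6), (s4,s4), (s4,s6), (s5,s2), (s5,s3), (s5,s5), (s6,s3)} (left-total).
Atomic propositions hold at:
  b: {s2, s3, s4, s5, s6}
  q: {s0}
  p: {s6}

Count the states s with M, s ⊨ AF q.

AF q: least fixpoint, start Z0 = {s0}, add states with every successor in Z. Already a fixed point.
Sat(AF q) = {s0}
|Sat(AF q)| = |{s0}| = 1.

1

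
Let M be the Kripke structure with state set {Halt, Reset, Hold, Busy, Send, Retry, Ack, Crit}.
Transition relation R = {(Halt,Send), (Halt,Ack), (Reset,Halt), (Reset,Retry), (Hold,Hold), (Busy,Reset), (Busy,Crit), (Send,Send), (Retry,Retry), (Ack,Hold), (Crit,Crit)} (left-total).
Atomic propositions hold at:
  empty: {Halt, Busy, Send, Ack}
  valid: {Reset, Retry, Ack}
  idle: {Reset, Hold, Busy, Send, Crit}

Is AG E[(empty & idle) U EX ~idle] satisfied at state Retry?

Yes

Sat(empty & idle) = {Busy, Send}
Sat(~idle) = {Halt, Retry, Ack}
Sat(EX ~idle) = {s : some successor in {Halt, Retry, Ack}} = {Halt, Reset, Retry}
E[(empty & idle) U EX ~idle]: least fixpoint, start Z0 = Sat(EX ~idle) = {Halt, Reset, Retry}, add states in Sat(empty & idle) with some successor in Z. Z1 = {Halt, Reset, Busy, Retry}; fixed.
Sat(E[(empty & idle) U EX ~idle]) = {Halt, Reset, Busy, Retry}
AG E[(empty & idle) U EX ~idle]: greatest fixpoint, start Z0 = {Halt, Reset, Busy, Retry}, keep only states in Sat with every successor in Z. Z1 = {Reset, Retry}; Z2 = {Retry}; fixed.
Sat(AG E[(empty & idle) U EX ~idle]) = {Retry}
Retry ∈ Sat(AG E[(empty & idle) U EX ~idle]) = {Retry}, so the formula holds at Retry.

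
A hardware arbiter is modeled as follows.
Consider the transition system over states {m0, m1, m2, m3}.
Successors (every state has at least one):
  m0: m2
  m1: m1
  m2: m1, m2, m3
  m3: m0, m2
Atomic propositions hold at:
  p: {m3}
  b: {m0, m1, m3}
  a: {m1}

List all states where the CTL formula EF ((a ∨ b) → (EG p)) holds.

{m0, m2, m3}

Sat(a ∨ b) = {m0, m1, m3}
EG p: greatest fixpoint, start Z0 = {m3}, keep only states in Sat with some successor in Z. Z1 = ∅; fixed.
Sat(EG p) = ∅
Sat((a ∨ b) → (EG p)) = {m2}
EF ((a ∨ b) → (EG p)): least fixpoint, start Z0 = {m2}, add states with some successor in Z. Z1 = {m0, m2, m3}; fixed.
Sat(EF ((a ∨ b) → (EG p))) = {m0, m2, m3}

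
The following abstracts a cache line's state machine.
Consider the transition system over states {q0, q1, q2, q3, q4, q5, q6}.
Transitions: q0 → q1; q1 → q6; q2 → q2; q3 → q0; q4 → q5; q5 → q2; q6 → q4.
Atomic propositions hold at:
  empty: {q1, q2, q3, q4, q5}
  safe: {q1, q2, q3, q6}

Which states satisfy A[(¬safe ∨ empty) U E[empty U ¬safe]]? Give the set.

{q0, q3, q4, q5}

Sat(¬safe) = {q0, q4, q5}
Sat(¬safe ∨ empty) = {q0, q1, q2, q3, q4, q5}
E[empty U ¬safe]: least fixpoint, start Z0 = Sat(¬safe) = {q0, q4, q5}, add states in Sat(empty) with some successor in Z. Z1 = {q0, q3, q4, q5}; fixed.
Sat(E[empty U ¬safe]) = {q0, q3, q4, q5}
A[(¬safe ∨ empty) U E[empty U ¬safe]]: least fixpoint, start Z0 = Sat(E[empty U ¬safe]) = {q0, q3, q4, q5}, add states in Sat(¬safe ∨ empty) with every successor in Z. Already a fixed point.
Sat(A[(¬safe ∨ empty) U E[empty U ¬safe]]) = {q0, q3, q4, q5}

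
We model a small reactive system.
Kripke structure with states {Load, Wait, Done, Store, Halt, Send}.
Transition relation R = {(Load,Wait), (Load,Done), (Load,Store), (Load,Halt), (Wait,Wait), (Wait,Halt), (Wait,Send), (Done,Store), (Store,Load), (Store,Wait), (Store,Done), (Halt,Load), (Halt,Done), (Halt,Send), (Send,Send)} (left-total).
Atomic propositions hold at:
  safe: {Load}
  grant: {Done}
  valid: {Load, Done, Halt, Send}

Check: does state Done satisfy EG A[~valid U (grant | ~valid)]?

Sat(~valid) = {Wait, Store}
Sat(grant | ~valid) = {Wait, Done, Store}
A[~valid U (grant | ~valid)]: least fixpoint, start Z0 = Sat((grant | ~valid)) = {Wait, Done, Store}, add states in Sat(~valid) with every successor in Z. Already a fixed point.
Sat(A[~valid U (grant | ~valid)]) = {Wait, Done, Store}
EG A[~valid U (grant | ~valid)]: greatest fixpoint, start Z0 = {Wait, Done, Store}, keep only states in Sat with some successor in Z. Already a fixed point.
Sat(EG A[~valid U (grant | ~valid)]) = {Wait, Done, Store}
Done ∈ Sat(EG A[~valid U (grant | ~valid)]) = {Wait, Done, Store}, so the formula holds at Done.

Yes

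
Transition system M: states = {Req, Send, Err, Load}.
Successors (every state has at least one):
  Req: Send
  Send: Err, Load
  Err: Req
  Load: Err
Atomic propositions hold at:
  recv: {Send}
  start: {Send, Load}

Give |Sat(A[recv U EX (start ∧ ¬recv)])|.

1

Sat(¬recv) = {Req, Err, Load}
Sat(start ∧ ¬recv) = {Load}
Sat(EX (start ∧ ¬recv)) = {s : some successor in {Load}} = {Send}
A[recv U EX (start ∧ ¬recv)]: least fixpoint, start Z0 = Sat(EX (start ∧ ¬recv)) = {Send}, add states in Sat(recv) with every successor in Z. Already a fixed point.
Sat(A[recv U EX (start ∧ ¬recv)]) = {Send}
|Sat(A[recv U EX (start ∧ ¬recv)])| = |{Send}| = 1.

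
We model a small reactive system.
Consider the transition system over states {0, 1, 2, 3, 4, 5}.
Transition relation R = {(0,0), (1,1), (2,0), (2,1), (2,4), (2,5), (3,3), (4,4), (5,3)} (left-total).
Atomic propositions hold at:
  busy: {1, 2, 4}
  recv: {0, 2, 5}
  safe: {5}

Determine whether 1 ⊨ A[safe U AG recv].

No

AG recv: greatest fixpoint, start Z0 = {0, 2, 5}, keep only states in Sat with every successor in Z. Z1 = {0}; fixed.
Sat(AG recv) = {0}
A[safe U AG recv]: least fixpoint, start Z0 = Sat(AG recv) = {0}, add states in Sat(safe) with every successor in Z. Already a fixed point.
Sat(A[safe U AG recv]) = {0}
1 ∉ Sat(A[safe U AG recv]) = {0}, so the formula does not hold at 1.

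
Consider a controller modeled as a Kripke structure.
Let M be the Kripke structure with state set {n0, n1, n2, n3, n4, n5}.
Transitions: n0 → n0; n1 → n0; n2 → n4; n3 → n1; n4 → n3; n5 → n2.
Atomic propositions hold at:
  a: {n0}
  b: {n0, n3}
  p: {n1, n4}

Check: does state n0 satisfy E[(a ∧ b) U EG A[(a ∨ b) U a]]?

Yes

Sat(a ∧ b) = {n0}
Sat(a ∨ b) = {n0, n3}
A[(a ∨ b) U a]: least fixpoint, start Z0 = Sat(a) = {n0}, add states in Sat(a ∨ b) with every successor in Z. Already a fixed point.
Sat(A[(a ∨ b) U a]) = {n0}
EG A[(a ∨ b) U a]: greatest fixpoint, start Z0 = {n0}, keep only states in Sat with some successor in Z. Already a fixed point.
Sat(EG A[(a ∨ b) U a]) = {n0}
E[(a ∧ b) U EG A[(a ∨ b) U a]]: least fixpoint, start Z0 = Sat(EG A[(a ∨ b) U a]) = {n0}, add states in Sat(a ∧ b) with some successor in Z. Already a fixed point.
Sat(E[(a ∧ b) U EG A[(a ∨ b) U a]]) = {n0}
n0 ∈ Sat(E[(a ∧ b) U EG A[(a ∨ b) U a]]) = {n0}, so the formula holds at n0.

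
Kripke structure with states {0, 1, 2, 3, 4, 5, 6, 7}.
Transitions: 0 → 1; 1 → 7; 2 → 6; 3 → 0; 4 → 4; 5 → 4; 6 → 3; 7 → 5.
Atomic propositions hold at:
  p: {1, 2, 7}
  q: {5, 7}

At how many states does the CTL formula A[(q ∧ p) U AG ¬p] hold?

3

Sat(q ∧ p) = {7}
Sat(¬p) = {0, 3, 4, 5, 6}
AG ¬p: greatest fixpoint, start Z0 = {0, 3, 4, 5, 6}, keep only states in Sat with every successor in Z. Z1 = {3, 4, 5, 6}; Z2 = {4, 5, 6}; Z3 = {4, 5}; fixed.
Sat(AG ¬p) = {4, 5}
A[(q ∧ p) U AG ¬p]: least fixpoint, start Z0 = Sat(AG ¬p) = {4, 5}, add states in Sat(q ∧ p) with every successor in Z. Z1 = {4, 5, 7}; fixed.
Sat(A[(q ∧ p) U AG ¬p]) = {4, 5, 7}
|Sat(A[(q ∧ p) U AG ¬p])| = |{4, 5, 7}| = 3.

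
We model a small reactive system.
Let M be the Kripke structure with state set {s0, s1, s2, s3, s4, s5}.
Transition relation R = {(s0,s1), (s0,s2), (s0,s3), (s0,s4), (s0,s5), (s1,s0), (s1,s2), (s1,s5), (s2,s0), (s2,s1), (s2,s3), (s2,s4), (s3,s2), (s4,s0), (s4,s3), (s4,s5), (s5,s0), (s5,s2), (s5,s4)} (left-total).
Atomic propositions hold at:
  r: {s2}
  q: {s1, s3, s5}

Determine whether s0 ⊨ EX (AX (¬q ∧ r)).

Yes

Sat(¬q) = {s0, s2, s4}
Sat(¬q ∧ r) = {s2}
Sat(AX (¬q ∧ r)) = {s : every successor in {s2}} = {s3}
Sat(EX (AX (¬q ∧ r))) = {s : some successor in {s3}} = {s0, s2, s4}
s0 ∈ Sat(EX (AX (¬q ∧ r))) = {s0, s2, s4}, so the formula holds at s0.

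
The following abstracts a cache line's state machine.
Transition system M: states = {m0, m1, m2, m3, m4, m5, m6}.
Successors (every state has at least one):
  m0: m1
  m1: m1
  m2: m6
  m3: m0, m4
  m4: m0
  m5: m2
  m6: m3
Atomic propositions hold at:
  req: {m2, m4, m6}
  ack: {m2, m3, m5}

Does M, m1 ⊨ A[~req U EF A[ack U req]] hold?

No

Sat(~req) = {m0, m1, m3, m5}
A[ack U req]: least fixpoint, start Z0 = Sat(req) = {m2, m4, m6}, add states in Sat(ack) with every successor in Z. Z1 = {m2, m4, m5, m6}; fixed.
Sat(A[ack U req]) = {m2, m4, m5, m6}
EF A[ack U req]: least fixpoint, start Z0 = {m2, m4, m5, m6}, add states with some successor in Z. Z1 = {m2, m3, m4, m5, m6}; fixed.
Sat(EF A[ack U req]) = {m2, m3, m4, m5, m6}
A[~req U EF A[ack U req]]: least fixpoint, start Z0 = Sat(EF A[ack U req]) = {m2, m3, m4, m5, m6}, add states in Sat(~req) with every successor in Z. Already a fixed point.
Sat(A[~req U EF A[ack U req]]) = {m2, m3, m4, m5, m6}
m1 ∉ Sat(A[~req U EF A[ack U req]]) = {m2, m3, m4, m5, m6}, so the formula does not hold at m1.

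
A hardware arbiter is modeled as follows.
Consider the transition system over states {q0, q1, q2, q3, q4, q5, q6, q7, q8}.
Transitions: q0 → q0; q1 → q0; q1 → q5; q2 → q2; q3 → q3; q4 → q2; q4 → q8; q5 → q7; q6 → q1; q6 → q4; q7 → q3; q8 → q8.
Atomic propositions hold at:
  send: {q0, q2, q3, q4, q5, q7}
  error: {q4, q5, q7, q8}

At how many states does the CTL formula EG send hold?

6

EG send: greatest fixpoint, start Z0 = {q0, q2, q3, q4, q5, q7}, keep only states in Sat with some successor in Z. Already a fixed point.
Sat(EG send) = {q0, q2, q3, q4, q5, q7}
|Sat(EG send)| = |{q0, q2, q3, q4, q5, q7}| = 6.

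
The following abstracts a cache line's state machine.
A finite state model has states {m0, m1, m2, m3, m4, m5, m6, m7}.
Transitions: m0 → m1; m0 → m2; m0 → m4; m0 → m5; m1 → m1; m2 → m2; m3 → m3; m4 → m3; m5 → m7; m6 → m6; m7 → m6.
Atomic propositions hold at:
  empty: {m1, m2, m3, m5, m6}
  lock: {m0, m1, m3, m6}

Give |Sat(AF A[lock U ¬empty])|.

4

Sat(¬empty) = {m0, m4, m7}
A[lock U ¬empty]: least fixpoint, start Z0 = Sat(¬empty) = {m0, m4, m7}, add states in Sat(lock) with every successor in Z. Already a fixed point.
Sat(A[lock U ¬empty]) = {m0, m4, m7}
AF A[lock U ¬empty]: least fixpoint, start Z0 = {m0, m4, m7}, add states with every successor in Z. Z1 = {m0, m4, m5, m7}; fixed.
Sat(AF A[lock U ¬empty]) = {m0, m4, m5, m7}
|Sat(AF A[lock U ¬empty])| = |{m0, m4, m5, m7}| = 4.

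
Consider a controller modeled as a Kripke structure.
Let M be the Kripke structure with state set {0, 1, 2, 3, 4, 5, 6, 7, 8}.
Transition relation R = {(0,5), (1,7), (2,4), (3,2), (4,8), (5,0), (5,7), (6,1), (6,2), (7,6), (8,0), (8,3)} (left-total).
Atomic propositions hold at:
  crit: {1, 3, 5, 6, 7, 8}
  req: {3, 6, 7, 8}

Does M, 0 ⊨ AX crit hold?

Sat(AX crit) = {s : every successor in {1, 3, 5, 6, 7, 8}} = {0, 1, 4, 7}
0 ∈ Sat(AX crit) = {0, 1, 4, 7}, so the formula holds at 0.

Yes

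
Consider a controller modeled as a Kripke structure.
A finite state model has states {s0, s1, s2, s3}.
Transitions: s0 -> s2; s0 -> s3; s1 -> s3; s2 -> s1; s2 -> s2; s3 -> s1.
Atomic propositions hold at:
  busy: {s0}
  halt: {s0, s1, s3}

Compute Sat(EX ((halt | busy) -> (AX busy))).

Sat(halt | busy) = {s0, s1, s3}
Sat(AX busy) = {s : every successor in {s0}} = ∅
Sat((halt | busy) -> (AX busy)) = {s2}
Sat(EX ((halt | busy) -> (AX busy))) = {s : some successor in {s2}} = {s0, s2}

{s0, s2}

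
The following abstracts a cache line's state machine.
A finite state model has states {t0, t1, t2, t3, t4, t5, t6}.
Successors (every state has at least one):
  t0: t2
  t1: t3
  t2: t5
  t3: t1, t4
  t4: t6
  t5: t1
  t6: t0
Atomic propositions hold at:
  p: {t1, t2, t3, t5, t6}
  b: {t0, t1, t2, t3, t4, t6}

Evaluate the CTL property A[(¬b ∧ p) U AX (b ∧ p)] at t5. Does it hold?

Sat(¬b) = {t5}
Sat(¬b ∧ p) = {t5}
Sat(b ∧ p) = {t1, t2, t3, t6}
Sat(AX (b ∧ p)) = {s : every successor in {t1, t2, t3, t6}} = {t0, t1, t4, t5}
A[(¬b ∧ p) U AX (b ∧ p)]: least fixpoint, start Z0 = Sat(AX (b ∧ p)) = {t0, t1, t4, t5}, add states in Sat(¬b ∧ p) with every successor in Z. Already a fixed point.
Sat(A[(¬b ∧ p) U AX (b ∧ p)]) = {t0, t1, t4, t5}
t5 ∈ Sat(A[(¬b ∧ p) U AX (b ∧ p)]) = {t0, t1, t4, t5}, so the formula holds at t5.

Yes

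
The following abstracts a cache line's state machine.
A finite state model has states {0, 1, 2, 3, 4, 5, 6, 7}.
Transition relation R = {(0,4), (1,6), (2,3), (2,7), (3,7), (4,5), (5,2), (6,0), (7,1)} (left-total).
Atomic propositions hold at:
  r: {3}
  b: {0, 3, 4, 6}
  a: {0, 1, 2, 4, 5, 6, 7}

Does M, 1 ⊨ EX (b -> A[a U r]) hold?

No

A[a U r]: least fixpoint, start Z0 = Sat(r) = {3}, add states in Sat(a) with every successor in Z. Already a fixed point.
Sat(A[a U r]) = {3}
Sat(b -> A[a U r]) = {1, 2, 3, 5, 7}
Sat(EX (b -> A[a U r])) = {s : some successor in {1, 2, 3, 5, 7}} = {2, 3, 4, 5, 7}
1 ∉ Sat(EX (b -> A[a U r])) = {2, 3, 4, 5, 7}, so the formula does not hold at 1.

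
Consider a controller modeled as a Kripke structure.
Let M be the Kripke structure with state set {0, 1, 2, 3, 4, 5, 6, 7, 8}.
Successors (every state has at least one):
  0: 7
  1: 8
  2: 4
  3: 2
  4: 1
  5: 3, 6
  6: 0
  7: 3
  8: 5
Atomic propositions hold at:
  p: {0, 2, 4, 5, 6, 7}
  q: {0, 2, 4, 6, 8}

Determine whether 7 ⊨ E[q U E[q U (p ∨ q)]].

Yes

Sat(p ∨ q) = {0, 2, 4, 5, 6, 7, 8}
E[q U (p ∨ q)]: least fixpoint, start Z0 = Sat((p ∨ q)) = {0, 2, 4, 5, 6, 7, 8}, add states in Sat(q) with some successor in Z. Already a fixed point.
Sat(E[q U (p ∨ q)]) = {0, 2, 4, 5, 6, 7, 8}
E[q U E[q U (p ∨ q)]]: least fixpoint, start Z0 = Sat(E[q U (p ∨ q)]) = {0, 2, 4, 5, 6, 7, 8}, add states in Sat(q) with some successor in Z. Already a fixed point.
Sat(E[q U E[q U (p ∨ q)]]) = {0, 2, 4, 5, 6, 7, 8}
7 ∈ Sat(E[q U E[q U (p ∨ q)]]) = {0, 2, 4, 5, 6, 7, 8}, so the formula holds at 7.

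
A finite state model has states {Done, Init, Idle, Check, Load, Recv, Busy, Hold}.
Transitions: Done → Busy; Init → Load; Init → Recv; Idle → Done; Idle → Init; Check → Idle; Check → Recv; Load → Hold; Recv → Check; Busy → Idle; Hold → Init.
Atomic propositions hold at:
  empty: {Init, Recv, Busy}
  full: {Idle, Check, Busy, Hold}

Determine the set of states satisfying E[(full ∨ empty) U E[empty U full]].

{Init, Idle, Check, Recv, Busy, Hold}

Sat(full ∨ empty) = {Init, Idle, Check, Recv, Busy, Hold}
E[empty U full]: least fixpoint, start Z0 = Sat(full) = {Idle, Check, Busy, Hold}, add states in Sat(empty) with some successor in Z. Z1 = {Idle, Check, Recv, Busy, Hold}; Z2 = {Init, Idle, Check, Recv, Busy, Hold}; fixed.
Sat(E[empty U full]) = {Init, Idle, Check, Recv, Busy, Hold}
E[(full ∨ empty) U E[empty U full]]: least fixpoint, start Z0 = Sat(E[empty U full]) = {Init, Idle, Check, Recv, Busy, Hold}, add states in Sat(full ∨ empty) with some successor in Z. Already a fixed point.
Sat(E[(full ∨ empty) U E[empty U full]]) = {Init, Idle, Check, Recv, Busy, Hold}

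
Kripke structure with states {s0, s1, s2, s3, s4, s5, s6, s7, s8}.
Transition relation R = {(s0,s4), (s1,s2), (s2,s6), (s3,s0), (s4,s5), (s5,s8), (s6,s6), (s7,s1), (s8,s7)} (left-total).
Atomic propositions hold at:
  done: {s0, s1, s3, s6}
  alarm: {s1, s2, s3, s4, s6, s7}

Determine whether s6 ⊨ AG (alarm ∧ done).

Yes

Sat(alarm ∧ done) = {s1, s3, s6}
AG (alarm ∧ done): greatest fixpoint, start Z0 = {s1, s3, s6}, keep only states in Sat with every successor in Z. Z1 = {s6}; fixed.
Sat(AG (alarm ∧ done)) = {s6}
s6 ∈ Sat(AG (alarm ∧ done)) = {s6}, so the formula holds at s6.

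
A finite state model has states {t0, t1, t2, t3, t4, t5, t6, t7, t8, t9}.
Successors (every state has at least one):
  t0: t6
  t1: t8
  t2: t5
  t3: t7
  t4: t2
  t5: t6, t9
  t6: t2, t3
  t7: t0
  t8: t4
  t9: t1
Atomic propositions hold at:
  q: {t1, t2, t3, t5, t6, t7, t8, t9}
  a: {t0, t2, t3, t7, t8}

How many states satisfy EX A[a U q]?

9

A[a U q]: least fixpoint, start Z0 = Sat(q) = {t1, t2, t3, t5, t6, t7, t8, t9}, add states in Sat(a) with every successor in Z. Z1 = {t0, t1, t2, t3, t5, t6, t7, t8, t9}; fixed.
Sat(A[a U q]) = {t0, t1, t2, t3, t5, t6, t7, t8, t9}
Sat(EX A[a U q]) = {s : some successor in {t0, t1, t2, t3, t5, t6, t7, t8, t9}} = {t0, t1, t2, t3, t4, t5, t6, t7, t9}
|Sat(EX A[a U q])| = |{t0, t1, t2, t3, t4, t5, t6, t7, t9}| = 9.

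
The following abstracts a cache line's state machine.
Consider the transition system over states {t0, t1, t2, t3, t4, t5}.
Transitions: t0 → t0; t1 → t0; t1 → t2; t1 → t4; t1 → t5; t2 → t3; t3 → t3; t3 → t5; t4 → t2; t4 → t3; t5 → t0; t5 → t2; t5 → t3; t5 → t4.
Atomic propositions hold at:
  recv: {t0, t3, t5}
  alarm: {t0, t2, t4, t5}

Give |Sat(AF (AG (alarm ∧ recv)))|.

1

Sat(alarm ∧ recv) = {t0, t5}
AG (alarm ∧ recv): greatest fixpoint, start Z0 = {t0, t5}, keep only states in Sat with every successor in Z. Z1 = {t0}; fixed.
Sat(AG (alarm ∧ recv)) = {t0}
AF (AG (alarm ∧ recv)): least fixpoint, start Z0 = {t0}, add states with every successor in Z. Already a fixed point.
Sat(AF (AG (alarm ∧ recv))) = {t0}
|Sat(AF (AG (alarm ∧ recv)))| = |{t0}| = 1.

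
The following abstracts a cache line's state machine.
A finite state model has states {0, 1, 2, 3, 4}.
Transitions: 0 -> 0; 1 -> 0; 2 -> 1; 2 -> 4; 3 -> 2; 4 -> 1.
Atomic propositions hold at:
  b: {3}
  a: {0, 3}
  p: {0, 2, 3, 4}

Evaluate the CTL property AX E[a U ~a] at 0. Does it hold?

Sat(~a) = {1, 2, 4}
E[a U ~a]: least fixpoint, start Z0 = Sat(~a) = {1, 2, 4}, add states in Sat(a) with some successor in Z. Z1 = {1, 2, 3, 4}; fixed.
Sat(E[a U ~a]) = {1, 2, 3, 4}
Sat(AX E[a U ~a]) = {s : every successor in {1, 2, 3, 4}} = {2, 3, 4}
0 ∉ Sat(AX E[a U ~a]) = {2, 3, 4}, so the formula does not hold at 0.

No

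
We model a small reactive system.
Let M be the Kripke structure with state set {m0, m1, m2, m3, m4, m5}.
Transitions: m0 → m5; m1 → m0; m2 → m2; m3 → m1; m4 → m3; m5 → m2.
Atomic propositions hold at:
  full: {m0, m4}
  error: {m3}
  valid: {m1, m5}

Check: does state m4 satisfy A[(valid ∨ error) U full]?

Sat(valid ∨ error) = {m1, m3, m5}
A[(valid ∨ error) U full]: least fixpoint, start Z0 = Sat(full) = {m0, m4}, add states in Sat(valid ∨ error) with every successor in Z. Z1 = {m0, m1, m4}; Z2 = {m0, m1, m3, m4}; fixed.
Sat(A[(valid ∨ error) U full]) = {m0, m1, m3, m4}
m4 ∈ Sat(A[(valid ∨ error) U full]) = {m0, m1, m3, m4}, so the formula holds at m4.

Yes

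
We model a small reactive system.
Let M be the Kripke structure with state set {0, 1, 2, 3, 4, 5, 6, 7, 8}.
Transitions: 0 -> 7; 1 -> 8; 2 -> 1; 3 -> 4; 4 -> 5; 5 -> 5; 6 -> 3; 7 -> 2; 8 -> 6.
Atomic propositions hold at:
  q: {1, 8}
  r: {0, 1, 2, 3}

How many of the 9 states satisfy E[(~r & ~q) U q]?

2

Sat(~r) = {4, 5, 6, 7, 8}
Sat(~q) = {0, 2, 3, 4, 5, 6, 7}
Sat(~r & ~q) = {4, 5, 6, 7}
E[(~r & ~q) U q]: least fixpoint, start Z0 = Sat(q) = {1, 8}, add states in Sat(~r & ~q) with some successor in Z. Already a fixed point.
Sat(E[(~r & ~q) U q]) = {1, 8}
|Sat(E[(~r & ~q) U q])| = |{1, 8}| = 2.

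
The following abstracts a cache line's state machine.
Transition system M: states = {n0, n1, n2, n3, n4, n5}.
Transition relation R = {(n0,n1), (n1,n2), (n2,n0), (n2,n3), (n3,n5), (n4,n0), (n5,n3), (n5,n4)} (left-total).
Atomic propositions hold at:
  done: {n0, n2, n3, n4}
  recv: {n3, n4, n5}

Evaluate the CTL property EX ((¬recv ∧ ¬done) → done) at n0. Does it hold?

No

Sat(¬recv) = {n0, n1, n2}
Sat(¬done) = {n1, n5}
Sat(¬recv ∧ ¬done) = {n1}
Sat((¬recv ∧ ¬done) → done) = {n0, n2, n3, n4, n5}
Sat(EX ((¬recv ∧ ¬done) → done)) = {s : some successor in {n0, n2, n3, n4, n5}} = {n1, n2, n3, n4, n5}
n0 ∉ Sat(EX ((¬recv ∧ ¬done) → done)) = {n1, n2, n3, n4, n5}, so the formula does not hold at n0.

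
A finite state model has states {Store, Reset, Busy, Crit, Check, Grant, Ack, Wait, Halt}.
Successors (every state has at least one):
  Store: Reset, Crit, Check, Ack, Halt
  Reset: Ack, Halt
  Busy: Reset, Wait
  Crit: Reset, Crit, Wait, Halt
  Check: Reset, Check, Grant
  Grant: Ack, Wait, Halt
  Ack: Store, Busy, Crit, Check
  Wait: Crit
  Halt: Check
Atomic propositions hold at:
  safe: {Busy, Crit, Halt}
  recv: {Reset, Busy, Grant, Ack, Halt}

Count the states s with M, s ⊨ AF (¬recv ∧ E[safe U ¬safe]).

5

Sat(¬recv) = {Store, Crit, Check, Wait}
Sat(¬safe) = {Store, Reset, Check, Grant, Ack, Wait}
E[safe U ¬safe]: least fixpoint, start Z0 = Sat(¬safe) = {Store, Reset, Check, Grant, Ack, Wait}, add states in Sat(safe) with some successor in Z. Z1 = {Store, Reset, Busy, Crit, Check, Grant, Ack, Wait, Halt}; fixed.
Sat(E[safe U ¬safe]) = {Store, Reset, Busy, Crit, Check, Grant, Ack, Wait, Halt}
Sat(¬recv ∧ E[safe U ¬safe]) = {Store, Crit, Check, Wait}
AF (¬recv ∧ E[safe U ¬safe]): least fixpoint, start Z0 = {Store, Crit, Check, Wait}, add states with every successor in Z. Z1 = {Store, Crit, Check, Wait, Halt}; fixed.
Sat(AF (¬recv ∧ E[safe U ¬safe])) = {Store, Crit, Check, Wait, Halt}
|Sat(AF (¬recv ∧ E[safe U ¬safe]))| = |{Store, Crit, Check, Wait, Halt}| = 5.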